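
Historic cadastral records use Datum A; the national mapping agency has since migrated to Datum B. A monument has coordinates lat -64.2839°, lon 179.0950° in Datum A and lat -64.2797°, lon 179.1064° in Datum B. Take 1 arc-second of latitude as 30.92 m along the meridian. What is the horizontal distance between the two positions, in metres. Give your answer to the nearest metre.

Δφ = -64.2797° − -64.2839° = +0.0042°; Δλ = 179.1064° − 179.0950° = +0.0114°.
1° of latitude = 3600 × 30.92 = 111312 m.
ΔN = Δφ × 111312 = 467.5 m; ΔE = Δλ × 111312 × cos(-64.2839°) = +0.0114 × 111312 × 0.433912 = 550.6 m.
Distance = √(ΔE² + ΔN²) = √(550.6² + 467.5²) = 722.3 m.

722 m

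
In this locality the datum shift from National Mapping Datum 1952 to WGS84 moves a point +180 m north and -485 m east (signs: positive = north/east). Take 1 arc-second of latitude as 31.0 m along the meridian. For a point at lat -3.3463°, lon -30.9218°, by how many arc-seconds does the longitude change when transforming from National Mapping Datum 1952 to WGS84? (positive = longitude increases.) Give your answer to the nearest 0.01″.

At latitude -3.3463°, cos φ = 0.998295.
1″ of longitude at this latitude = 31.00 × cos φ = 30.9471 m, so Δλ = -485.0 / 30.9471 = -15.672″.

Δλ = -15.67″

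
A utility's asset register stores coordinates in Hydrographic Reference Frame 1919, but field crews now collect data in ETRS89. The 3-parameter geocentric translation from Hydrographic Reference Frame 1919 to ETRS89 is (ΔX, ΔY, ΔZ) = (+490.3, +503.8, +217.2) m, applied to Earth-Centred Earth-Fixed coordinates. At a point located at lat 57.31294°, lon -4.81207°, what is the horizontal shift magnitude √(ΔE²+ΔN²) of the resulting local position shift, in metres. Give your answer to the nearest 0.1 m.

601.5 m

At φ = 57.31294°, λ = -4.81207°: sin φ = 0.841633, cos φ = 0.540050, sin λ = -0.083888, cos λ = 0.996475.
ΔE = −sin λ·ΔX + cos λ·ΔY = −(-0.083888)·(490.3) + (0.996475)·(503.8) = 543.15 m.
ΔN = −sin φ cos λ·ΔX − sin φ sin λ·ΔY + cos φ·ΔZ = −(0.841633)(0.996475)(490.3) − (0.841633)(-0.083888)(503.8) + (0.540050)(217.2) = -258.33 m.
Horizontal magnitude = √(ΔE² + ΔN²) = √(543.15² + (-258.33)²) = 601.46 m.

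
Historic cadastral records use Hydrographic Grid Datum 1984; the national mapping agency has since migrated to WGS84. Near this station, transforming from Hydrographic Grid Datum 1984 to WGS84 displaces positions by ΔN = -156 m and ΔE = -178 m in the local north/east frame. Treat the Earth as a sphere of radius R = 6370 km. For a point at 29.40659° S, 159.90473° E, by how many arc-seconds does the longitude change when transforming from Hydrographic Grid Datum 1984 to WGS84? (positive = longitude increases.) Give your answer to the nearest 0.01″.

Δλ = -6.62″

At latitude -29.40659°, cos φ = 0.871157.
One radian of longitude at latitude φ spans R cos φ, so Δλ = ΔE / (R cos φ) = -178.0 / (6370000 × 0.871157) = -3.2076e-05 rad = -6.616″.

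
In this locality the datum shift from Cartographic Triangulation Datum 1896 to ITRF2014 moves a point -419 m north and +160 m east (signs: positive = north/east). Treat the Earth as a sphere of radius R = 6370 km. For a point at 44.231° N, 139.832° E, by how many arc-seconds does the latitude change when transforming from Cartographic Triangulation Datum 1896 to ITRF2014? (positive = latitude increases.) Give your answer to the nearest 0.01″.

On a sphere of radius R, 1 rad of latitude = R, so Δφ = ΔN / R = -419.0 / 6370000 = -6.5777e-05 rad = -13.567″.

Δφ = -13.57″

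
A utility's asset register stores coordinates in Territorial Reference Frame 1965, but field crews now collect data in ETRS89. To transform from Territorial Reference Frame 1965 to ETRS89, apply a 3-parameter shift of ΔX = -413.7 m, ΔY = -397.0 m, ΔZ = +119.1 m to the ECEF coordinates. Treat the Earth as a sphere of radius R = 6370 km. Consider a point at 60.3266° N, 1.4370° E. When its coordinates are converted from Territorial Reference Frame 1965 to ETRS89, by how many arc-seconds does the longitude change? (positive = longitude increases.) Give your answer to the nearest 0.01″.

Δλ = -25.28″

sin φ = 0.868861, cos φ = 0.495055, sin λ = 0.025078, cos λ = 0.999686.
East component: ΔE = −sin λ·ΔX + cos λ·ΔY = −(0.025078)(-413.7) + (0.999686)(-397.0) = -386.50 m.
1° of latitude spans πR/180 = 111177 m; at latitude φ, 1° of longitude spans that × cos φ = 55039.0 m, so Δλ = -386.50 / 55039.0 × 3600 = -25.280″.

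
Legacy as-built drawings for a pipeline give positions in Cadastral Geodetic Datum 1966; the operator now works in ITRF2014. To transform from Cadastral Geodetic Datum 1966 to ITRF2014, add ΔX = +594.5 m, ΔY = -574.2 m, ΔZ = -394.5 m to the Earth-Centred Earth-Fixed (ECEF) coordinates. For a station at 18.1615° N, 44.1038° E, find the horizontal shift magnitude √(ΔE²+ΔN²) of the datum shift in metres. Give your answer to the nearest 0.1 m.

910.7 m

At φ = 18.1615°, λ = 44.1038°: sin φ = 0.311697, cos φ = 0.950182, sin λ = 0.695960, cos λ = 0.718080.
ΔE = −sin λ·ΔX + cos λ·ΔY = −(0.695960)·(594.5) + (0.718080)·(-574.2) = -826.07 m.
ΔN = −sin φ cos λ·ΔX − sin φ sin λ·ΔY + cos φ·ΔZ = −(0.311697)(0.718080)(594.5) − (0.311697)(0.695960)(-574.2) + (0.950182)(-394.5) = -383.35 m.
Horizontal magnitude = √(ΔE² + ΔN²) = √((-826.07)² + (-383.35)²) = 910.69 m.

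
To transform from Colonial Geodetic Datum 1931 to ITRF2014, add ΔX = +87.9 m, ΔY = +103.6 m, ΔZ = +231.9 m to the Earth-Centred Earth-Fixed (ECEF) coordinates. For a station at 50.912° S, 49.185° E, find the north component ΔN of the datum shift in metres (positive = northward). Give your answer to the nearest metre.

ΔN = 252 m

The local north axis is (−sin φ cos λ, −sin φ sin λ, cos φ), giving ΔN = 44.594 + 60.858 + 146.216 = 251.67 m.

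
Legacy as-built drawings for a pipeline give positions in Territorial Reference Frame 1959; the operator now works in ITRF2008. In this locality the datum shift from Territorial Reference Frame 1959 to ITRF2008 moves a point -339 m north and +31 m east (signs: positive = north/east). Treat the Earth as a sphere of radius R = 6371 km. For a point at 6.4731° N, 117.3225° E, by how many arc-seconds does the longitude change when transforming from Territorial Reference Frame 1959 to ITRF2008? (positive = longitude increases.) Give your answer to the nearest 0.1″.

Δλ = 1.0″

At latitude 6.4731°, cos φ = 0.993625.
One radian of longitude at latitude φ spans R cos φ, so Δλ = ΔE / (R cos φ) = 31.0 / (6371000 × 0.993625) = 4.8970e-06 rad = 1.010″.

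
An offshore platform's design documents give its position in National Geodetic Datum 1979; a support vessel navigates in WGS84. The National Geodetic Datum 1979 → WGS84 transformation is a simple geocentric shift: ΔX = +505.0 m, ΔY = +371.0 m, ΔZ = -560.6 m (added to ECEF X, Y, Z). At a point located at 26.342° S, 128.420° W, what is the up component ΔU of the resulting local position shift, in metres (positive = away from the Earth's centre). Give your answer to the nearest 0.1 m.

The local up (radial) axis is (cos φ cos λ, cos φ sin λ, sin φ), giving ΔU = -281.231 − 260.487 + 248.754 = -292.96 m.

ΔU = -293.0 m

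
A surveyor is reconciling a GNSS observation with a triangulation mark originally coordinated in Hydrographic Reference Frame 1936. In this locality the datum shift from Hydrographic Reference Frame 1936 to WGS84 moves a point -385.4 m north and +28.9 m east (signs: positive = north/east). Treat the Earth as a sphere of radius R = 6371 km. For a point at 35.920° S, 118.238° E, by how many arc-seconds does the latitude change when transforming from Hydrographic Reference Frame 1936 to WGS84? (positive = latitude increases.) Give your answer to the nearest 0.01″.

Δφ = -12.48″

On a sphere of radius R, 1 rad of latitude = R, so Δφ = ΔN / R = -385.4 / 6371000 = -6.0493e-05 rad = -12.478″.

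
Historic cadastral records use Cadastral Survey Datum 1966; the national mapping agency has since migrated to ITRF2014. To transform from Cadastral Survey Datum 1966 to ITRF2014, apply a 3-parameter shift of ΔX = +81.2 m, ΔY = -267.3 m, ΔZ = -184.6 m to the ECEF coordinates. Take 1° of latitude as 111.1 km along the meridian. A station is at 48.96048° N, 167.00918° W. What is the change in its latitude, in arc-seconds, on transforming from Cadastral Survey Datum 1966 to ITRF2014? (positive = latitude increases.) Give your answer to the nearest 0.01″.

sin φ = 0.754257, cos φ = 0.656579, sin λ = -0.224795, cos λ = -0.974406.
North component: ΔN = −sin φ cos λ·ΔX − sin φ sin λ·ΔY + cos φ·ΔZ = −(0.754257)(-0.974406)(81.2) − (0.754257)(-0.224795)(-267.3) + (0.656579)(-184.6) = -106.85 m.
1° of latitude spans 111100 m, so Δφ = -106.85 / 111100 × 3600 = -3.462″.

Δφ = -3.46″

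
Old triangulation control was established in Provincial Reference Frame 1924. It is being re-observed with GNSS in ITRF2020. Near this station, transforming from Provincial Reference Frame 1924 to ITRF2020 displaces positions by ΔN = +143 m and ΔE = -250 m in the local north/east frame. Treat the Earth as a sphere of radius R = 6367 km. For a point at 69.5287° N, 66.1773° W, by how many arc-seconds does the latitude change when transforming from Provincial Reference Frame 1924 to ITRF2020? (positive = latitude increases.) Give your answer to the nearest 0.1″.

On a sphere of radius R, 1 rad of latitude = R, so Δφ = ΔN / R = 143.0 / 6367000 = 2.2460e-05 rad = 4.633″.

Δφ = 4.6″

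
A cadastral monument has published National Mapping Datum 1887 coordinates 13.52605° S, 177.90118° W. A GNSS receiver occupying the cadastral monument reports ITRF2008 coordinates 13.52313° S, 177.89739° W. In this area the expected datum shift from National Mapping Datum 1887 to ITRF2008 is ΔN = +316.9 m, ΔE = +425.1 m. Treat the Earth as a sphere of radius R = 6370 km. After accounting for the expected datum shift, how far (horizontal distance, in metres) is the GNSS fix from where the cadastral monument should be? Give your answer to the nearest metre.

17 m

Observed coordinate differences: Δφ = +0.00292°, Δλ = +0.00379°.
Converting to metres (1° lat = 111177 m, cos φ = 0.972264): observed ΔN = 324.6 m, observed ΔE = 409.7 m.
Subtracting the expected shift leaves a residual of 324.6 − (316.9) = 7.7 m north and 409.7 − (425.1) = -15.4 m east.
Residual distance = √(7.7² + (-15.4)²) = 17.3 m.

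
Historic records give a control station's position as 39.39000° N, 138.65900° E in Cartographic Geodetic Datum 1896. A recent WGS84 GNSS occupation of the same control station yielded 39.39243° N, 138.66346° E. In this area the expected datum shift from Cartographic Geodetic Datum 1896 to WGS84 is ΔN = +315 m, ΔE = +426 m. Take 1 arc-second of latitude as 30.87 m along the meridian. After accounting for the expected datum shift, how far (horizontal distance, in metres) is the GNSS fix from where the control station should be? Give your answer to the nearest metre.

62 m

Observed coordinate differences: Δφ = +0.00243°, Δλ = +0.00446°.
Converting to metres (1° lat = 111132 m, cos φ = 0.772844): observed ΔN = 270.1 m, observed ΔE = 383.1 m.
Subtracting the expected shift leaves a residual of 270.1 − (315) = -44.9 m north and 383.1 − (426) = -42.9 m east.
Residual distance = √((-44.9)² + (-42.9)²) = 62.2 m.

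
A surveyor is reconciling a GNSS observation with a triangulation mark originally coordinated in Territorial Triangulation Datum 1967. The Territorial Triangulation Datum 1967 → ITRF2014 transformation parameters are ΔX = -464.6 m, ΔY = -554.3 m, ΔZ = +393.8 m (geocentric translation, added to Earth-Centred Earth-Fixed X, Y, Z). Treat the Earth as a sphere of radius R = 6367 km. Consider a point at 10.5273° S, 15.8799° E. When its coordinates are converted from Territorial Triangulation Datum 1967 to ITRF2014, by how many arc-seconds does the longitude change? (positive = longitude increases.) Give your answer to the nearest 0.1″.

Δλ = -13.4″

sin φ = -0.182704, cos φ = 0.983168, sin λ = 0.273622, cos λ = 0.961837.
East component: ΔE = −sin λ·ΔX + cos λ·ΔY = −(0.273622)(-464.6) + (0.961837)(-554.3) = -406.02 m.
1° of latitude spans πR/180 = 111125 m; at latitude φ, 1° of longitude spans that × cos φ = 109254.7 m, so Δλ = -406.02 / 109254.7 × 3600 = -13.379″.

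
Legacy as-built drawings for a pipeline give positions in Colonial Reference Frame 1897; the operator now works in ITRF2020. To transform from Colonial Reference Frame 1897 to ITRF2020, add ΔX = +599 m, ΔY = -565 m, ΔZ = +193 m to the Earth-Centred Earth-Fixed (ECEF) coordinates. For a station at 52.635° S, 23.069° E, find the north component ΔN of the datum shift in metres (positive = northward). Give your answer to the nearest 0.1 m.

The local north axis is (−sin φ cos λ, −sin φ sin λ, cos φ), giving ΔN = 438.006 − 175.957 + 117.130 = 379.18 m.

ΔN = 379.2 m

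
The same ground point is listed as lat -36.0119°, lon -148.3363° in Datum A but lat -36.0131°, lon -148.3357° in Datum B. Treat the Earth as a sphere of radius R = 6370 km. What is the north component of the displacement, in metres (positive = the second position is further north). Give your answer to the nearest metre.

Δφ = -36.0131° − -36.0119° = -0.0012°; Δλ = -148.3357° − -148.3363° = +0.0006°.
1° along a meridian = πR/180 = 111177 m.
ΔN = Δφ × 111177 = -133.4 m; ΔE = Δλ × 111177 × cos(-36.0119°) = +0.0006 × 111177 × 0.808895 = 54.0 m.

ΔN = -133 m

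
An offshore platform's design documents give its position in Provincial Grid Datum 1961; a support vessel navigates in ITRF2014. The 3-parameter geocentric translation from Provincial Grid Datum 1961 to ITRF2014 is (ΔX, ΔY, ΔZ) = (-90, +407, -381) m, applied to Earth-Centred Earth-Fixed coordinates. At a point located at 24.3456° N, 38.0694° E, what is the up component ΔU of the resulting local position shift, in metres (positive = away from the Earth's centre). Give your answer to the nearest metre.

At φ = 24.3456°, λ = 38.0694°: sin φ = 0.412240, cos φ = 0.911075, sin λ = 0.616616, cos λ = 0.787264.
ΔU = cos φ cos λ·ΔX + cos φ sin λ·ΔY + sin φ·ΔZ = (0.911075)(0.787264)(-90) + (0.911075)(0.616616)(407) + (0.412240)(-381) = 7.03 m.

ΔU = 7 m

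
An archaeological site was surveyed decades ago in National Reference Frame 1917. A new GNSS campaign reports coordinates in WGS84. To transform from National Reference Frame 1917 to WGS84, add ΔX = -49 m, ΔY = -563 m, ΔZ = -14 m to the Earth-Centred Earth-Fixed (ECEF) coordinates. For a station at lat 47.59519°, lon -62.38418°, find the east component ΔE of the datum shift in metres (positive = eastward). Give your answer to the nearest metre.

At φ = 47.59519°, λ = -62.38418°: sin φ = 0.738399, cos φ = 0.674364, sin λ = -0.886076, cos λ = 0.463541.
ΔE = −sin λ·ΔX + cos λ·ΔY = −(-0.886076)·(-49) + (0.463541)·(-563) = -304.39 m.

ΔE = -304 m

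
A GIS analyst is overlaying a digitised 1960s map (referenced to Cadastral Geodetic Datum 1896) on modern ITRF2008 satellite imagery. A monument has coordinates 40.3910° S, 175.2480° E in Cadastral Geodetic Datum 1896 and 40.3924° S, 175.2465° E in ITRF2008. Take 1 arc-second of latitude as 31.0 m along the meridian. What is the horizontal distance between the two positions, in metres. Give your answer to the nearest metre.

202 m

Δφ = -40.3924° − -40.3910° = -0.0014°; Δλ = 175.2465° − 175.2480° = -0.0015°.
1° of latitude = 3600 × 31.00 = 111600 m.
ΔN = Δφ × 111600 = -156.2 m; ΔE = Δλ × 111600 × cos(-40.3910°) = -0.0015 × 111600 × 0.761640 = -127.5 m.
Distance = √(ΔE² + ΔN²) = √((-127.5)² + (-156.2)²) = 201.7 m.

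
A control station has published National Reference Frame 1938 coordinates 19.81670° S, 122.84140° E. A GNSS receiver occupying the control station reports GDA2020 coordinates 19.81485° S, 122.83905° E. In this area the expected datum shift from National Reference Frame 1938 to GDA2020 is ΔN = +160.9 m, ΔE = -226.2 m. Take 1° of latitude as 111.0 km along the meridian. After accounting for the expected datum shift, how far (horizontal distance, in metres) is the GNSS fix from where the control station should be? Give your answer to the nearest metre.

48 m

Observed coordinate differences: Δφ = +0.00185°, Δλ = -0.00235°.
Converting to metres (1° lat = 111000 m, cos φ = 0.940782): observed ΔN = 205.4 m, observed ΔE = -245.4 m.
Subtracting the expected shift leaves a residual of 205.4 − (160.9) = 44.5 m north and -245.4 − (-226.2) = -19.2 m east.
Residual distance = √(44.5² + (-19.2)²) = 48.4 m.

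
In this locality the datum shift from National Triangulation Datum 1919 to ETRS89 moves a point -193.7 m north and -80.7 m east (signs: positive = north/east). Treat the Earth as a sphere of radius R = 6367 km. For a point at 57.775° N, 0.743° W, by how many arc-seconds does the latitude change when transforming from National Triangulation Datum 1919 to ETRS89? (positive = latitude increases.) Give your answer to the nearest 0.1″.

Δφ = -6.3″

On a sphere of radius R, 1 rad of latitude = R, so Δφ = ΔN / R = -193.7 / 6367000 = -3.0422e-05 rad = -6.275″.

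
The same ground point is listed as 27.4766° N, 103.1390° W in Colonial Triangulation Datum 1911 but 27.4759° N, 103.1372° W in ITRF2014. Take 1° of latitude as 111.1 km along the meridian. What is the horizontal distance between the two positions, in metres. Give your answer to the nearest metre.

Δφ = 27.4759° − 27.4766° = -0.0007°; Δλ = -103.1372° − -103.1390° = +0.0018°.
ΔN = Δφ × 111100 = -77.8 m; ΔE = Δλ × 111100 × cos(27.4766°) = +0.0018 × 111100 × 0.887199 = 177.4 m.
Distance = √(ΔE² + ΔN²) = √(177.4² + (-77.8)²) = 193.7 m.

194 m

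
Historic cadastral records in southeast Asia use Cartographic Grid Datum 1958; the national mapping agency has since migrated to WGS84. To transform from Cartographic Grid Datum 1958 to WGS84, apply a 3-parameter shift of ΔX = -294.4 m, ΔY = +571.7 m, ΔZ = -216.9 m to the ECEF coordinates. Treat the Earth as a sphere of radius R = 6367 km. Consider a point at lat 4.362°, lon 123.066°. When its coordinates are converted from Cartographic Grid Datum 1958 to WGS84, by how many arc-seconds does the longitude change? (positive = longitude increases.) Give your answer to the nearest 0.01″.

Δλ = -2.12″

sin φ = 0.076058, cos φ = 0.997103, sin λ = 0.838043, cos λ = -0.545605.
East component: ΔE = −sin λ·ΔX + cos λ·ΔY = −(0.838043)(-294.4) + (-0.545605)(571.7) = -65.20 m.
1° of latitude spans πR/180 = 111125 m; at latitude φ, 1° of longitude spans that × cos φ = 110803.2 m, so Δλ = -65.20 / 110803.2 × 3600 = -2.118″.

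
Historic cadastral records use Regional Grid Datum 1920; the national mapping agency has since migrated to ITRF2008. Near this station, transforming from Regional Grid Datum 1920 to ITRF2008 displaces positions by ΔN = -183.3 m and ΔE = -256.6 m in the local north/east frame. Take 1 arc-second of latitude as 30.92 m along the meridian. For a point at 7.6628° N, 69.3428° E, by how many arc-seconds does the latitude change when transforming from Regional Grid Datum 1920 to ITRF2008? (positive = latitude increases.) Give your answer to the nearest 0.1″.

Δφ = -5.9″

1″ of latitude = 30.92 m, so Δφ = -183.3 / 30.92 = -5.928″.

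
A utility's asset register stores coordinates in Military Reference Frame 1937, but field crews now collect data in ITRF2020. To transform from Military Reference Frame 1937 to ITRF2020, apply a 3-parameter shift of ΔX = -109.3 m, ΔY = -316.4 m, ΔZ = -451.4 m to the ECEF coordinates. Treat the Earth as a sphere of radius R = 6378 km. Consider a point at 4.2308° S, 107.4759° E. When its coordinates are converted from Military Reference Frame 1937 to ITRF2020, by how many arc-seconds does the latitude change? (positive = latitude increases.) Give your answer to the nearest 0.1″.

sin φ = -0.073774, cos φ = 0.997275, sin λ = 0.953843, cos λ = -0.300305.
North component: ΔN = −sin φ cos λ·ΔX − sin φ sin λ·ΔY + cos φ·ΔZ = −(-0.073774)(-0.300305)(-109.3) − (-0.073774)(0.953843)(-316.4) + (0.997275)(-451.4) = -470.01 m.
1° of latitude spans πR/180 = 111317 m, so Δφ = -470.01 / 111317 × 3600 = -15.200″.

Δφ = -15.2″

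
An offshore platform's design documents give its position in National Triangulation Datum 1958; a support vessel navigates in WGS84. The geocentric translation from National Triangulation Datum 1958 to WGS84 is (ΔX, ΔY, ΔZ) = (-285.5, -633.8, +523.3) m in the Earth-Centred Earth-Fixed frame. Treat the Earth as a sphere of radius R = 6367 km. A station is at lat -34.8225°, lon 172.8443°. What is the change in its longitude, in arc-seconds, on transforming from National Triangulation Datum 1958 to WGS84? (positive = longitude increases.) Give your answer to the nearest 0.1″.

Δλ = 26.2″

sin φ = -0.571036, cos φ = 0.820925, sin λ = 0.124566, cos λ = -0.992211.
East component: ΔE = −sin λ·ΔX + cos λ·ΔY = −(0.124566)(-285.5) + (-0.992211)(-633.8) = 664.43 m.
1° of latitude spans πR/180 = 111125 m; at latitude φ, 1° of longitude spans that × cos φ = 91225.4 m, so Δλ = 664.43 / 91225.4 × 3600 = 26.220″.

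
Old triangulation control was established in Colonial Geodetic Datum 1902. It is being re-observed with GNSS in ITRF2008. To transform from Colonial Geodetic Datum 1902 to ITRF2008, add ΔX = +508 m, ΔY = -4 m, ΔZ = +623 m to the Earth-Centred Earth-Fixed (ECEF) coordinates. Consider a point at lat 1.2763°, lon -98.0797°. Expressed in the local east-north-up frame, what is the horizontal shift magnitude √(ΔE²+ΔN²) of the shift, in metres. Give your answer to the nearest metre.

802 m

At φ = 1.2763°, λ = -98.0797°: sin φ = 0.022274, cos φ = 0.999752, sin λ = -0.990074, cos λ = -0.140550.
ΔE = −sin λ·ΔX + cos λ·ΔY = −(-0.990074)·(508) + (-0.140550)·(-4) = 503.52 m.
ΔN = −sin φ cos λ·ΔX − sin φ sin λ·ΔY + cos φ·ΔZ = −(0.022274)(-0.140550)(508) − (0.022274)(-0.990074)(-4) + (0.999752)(623) = 624.35 m.
Horizontal magnitude = √(ΔE² + ΔN²) = √(503.52² + 624.35²) = 802.09 m.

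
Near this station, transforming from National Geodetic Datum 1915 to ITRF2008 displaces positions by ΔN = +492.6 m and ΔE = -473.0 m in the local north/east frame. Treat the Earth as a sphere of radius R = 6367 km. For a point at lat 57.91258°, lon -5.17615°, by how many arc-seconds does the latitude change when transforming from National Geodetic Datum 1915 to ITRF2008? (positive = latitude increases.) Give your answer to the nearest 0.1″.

Δφ = 16.0″

On a sphere of radius R, 1 rad of latitude = R, so Δφ = ΔN / R = 492.6 / 6367000 = 7.7368e-05 rad = 15.958″.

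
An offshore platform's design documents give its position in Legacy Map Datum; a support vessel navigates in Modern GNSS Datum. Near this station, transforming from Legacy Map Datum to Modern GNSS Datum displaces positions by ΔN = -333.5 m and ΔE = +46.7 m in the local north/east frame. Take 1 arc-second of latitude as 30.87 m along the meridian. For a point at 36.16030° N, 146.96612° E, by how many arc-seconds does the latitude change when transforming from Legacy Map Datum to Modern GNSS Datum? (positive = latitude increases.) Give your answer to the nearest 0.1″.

1″ of latitude = 30.87 m, so Δφ = -333.5 / 30.87 = -10.803″.

Δφ = -10.8″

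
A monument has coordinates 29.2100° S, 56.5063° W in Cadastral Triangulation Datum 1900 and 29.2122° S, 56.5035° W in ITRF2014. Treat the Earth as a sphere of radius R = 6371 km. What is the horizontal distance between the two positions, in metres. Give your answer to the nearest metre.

366 m

Δφ = -29.2122° − -29.2100° = -0.0022°; Δλ = -56.5035° − -56.5063° = +0.0028°.
1° along a meridian = πR/180 = 111195 m.
ΔN = Δφ × 111195 = -244.6 m; ΔE = Δλ × 111195 × cos(-29.2100°) = +0.0028 × 111195 × 0.872837 = 271.8 m.
Distance = √(ΔE² + ΔN²) = √(271.8² + (-244.6)²) = 365.6 m.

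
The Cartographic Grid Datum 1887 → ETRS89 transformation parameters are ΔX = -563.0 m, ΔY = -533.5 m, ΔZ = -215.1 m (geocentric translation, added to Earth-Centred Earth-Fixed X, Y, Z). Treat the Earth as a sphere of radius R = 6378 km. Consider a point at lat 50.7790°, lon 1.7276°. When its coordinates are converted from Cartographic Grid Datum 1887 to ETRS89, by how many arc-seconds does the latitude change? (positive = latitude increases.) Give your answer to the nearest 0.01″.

sin φ = 0.774713, cos φ = 0.632313, sin λ = 0.030148, cos λ = 0.999545.
North component: ΔN = −sin φ cos λ·ΔX − sin φ sin λ·ΔY + cos φ·ΔZ = −(0.774713)(0.999545)(-563.0) − (0.774713)(0.030148)(-533.5) + (0.632313)(-215.1) = 312.41 m.
1° of latitude spans πR/180 = 111317 m, so Δφ = 312.41 / 111317 × 3600 = 10.104″.

Δφ = 10.10″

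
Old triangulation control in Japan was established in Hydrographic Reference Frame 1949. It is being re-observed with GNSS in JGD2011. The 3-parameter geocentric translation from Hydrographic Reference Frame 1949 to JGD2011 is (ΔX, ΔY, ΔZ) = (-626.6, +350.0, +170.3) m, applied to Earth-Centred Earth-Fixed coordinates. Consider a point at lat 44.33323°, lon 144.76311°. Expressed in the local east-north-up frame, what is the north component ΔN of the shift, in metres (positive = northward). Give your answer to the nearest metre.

The local north axis is (−sin φ cos λ, −sin φ sin λ, cos φ), giving ΔN = -357.655 − 141.119 + 121.813 = -376.96 m.

ΔN = -377 m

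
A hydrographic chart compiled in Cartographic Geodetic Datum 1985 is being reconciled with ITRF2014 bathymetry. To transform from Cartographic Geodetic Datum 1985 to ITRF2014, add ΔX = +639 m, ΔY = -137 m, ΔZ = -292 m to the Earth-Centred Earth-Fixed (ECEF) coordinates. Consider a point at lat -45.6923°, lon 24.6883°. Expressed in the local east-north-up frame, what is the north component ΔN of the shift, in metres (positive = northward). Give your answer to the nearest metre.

The local north axis is (−sin φ cos λ, −sin φ sin λ, cos φ), giving ΔN = 415.470 − 40.948 − 203.965 = 170.56 m.

ΔN = 171 m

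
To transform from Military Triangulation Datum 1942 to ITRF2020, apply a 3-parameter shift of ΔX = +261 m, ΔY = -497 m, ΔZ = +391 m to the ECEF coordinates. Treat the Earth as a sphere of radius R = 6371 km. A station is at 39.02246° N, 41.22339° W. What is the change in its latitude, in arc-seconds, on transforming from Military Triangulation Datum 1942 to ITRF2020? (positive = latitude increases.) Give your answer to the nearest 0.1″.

Δφ = -0.8″

sin φ = 0.629625, cos φ = 0.776899, sin λ = -0.658997, cos λ = 0.752146.
North component: ΔN = −sin φ cos λ·ΔX − sin φ sin λ·ΔY + cos φ·ΔZ = −(0.629625)(0.752146)(261) − (0.629625)(-0.658997)(-497) + (0.776899)(391) = -26.05 m.
1° of latitude spans πR/180 = 111195 m, so Δφ = -26.05 / 111195 × 3600 = -0.843″.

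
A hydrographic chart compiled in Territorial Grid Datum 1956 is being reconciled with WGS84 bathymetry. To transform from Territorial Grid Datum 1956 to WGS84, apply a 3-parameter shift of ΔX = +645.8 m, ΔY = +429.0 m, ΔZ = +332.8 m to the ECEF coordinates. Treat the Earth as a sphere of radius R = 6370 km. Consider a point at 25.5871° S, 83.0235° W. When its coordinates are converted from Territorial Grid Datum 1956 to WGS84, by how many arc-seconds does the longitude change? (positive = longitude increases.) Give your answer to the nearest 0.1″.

sin φ = -0.431883, cos φ = 0.901930, sin λ = -0.992596, cos λ = 0.121462.
East component: ΔE = −sin λ·ΔX + cos λ·ΔY = −(-0.992596)(645.8) + (0.121462)(429.0) = 693.13 m.
1° of latitude spans πR/180 = 111177 m; at latitude φ, 1° of longitude spans that × cos φ = 100274.3 m, so Δλ = 693.13 / 100274.3 × 3600 = 24.884″.

Δλ = 24.9″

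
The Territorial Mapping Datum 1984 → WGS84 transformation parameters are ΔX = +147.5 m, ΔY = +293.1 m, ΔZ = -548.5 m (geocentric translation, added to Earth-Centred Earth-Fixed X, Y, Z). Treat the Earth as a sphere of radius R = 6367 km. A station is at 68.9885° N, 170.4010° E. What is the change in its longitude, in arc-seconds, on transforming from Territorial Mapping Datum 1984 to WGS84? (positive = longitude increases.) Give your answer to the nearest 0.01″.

Δλ = -28.33″

sin φ = 0.933508, cos φ = 0.358555, sin λ = 0.166752, cos λ = -0.985999.
East component: ΔE = −sin λ·ΔX + cos λ·ΔY = −(0.166752)(147.5) + (-0.985999)(293.1) = -313.59 m.
1° of latitude spans πR/180 = 111125 m; at latitude φ, 1° of longitude spans that × cos φ = 39844.5 m, so Δλ = -313.59 / 39844.5 × 3600 = -28.333″.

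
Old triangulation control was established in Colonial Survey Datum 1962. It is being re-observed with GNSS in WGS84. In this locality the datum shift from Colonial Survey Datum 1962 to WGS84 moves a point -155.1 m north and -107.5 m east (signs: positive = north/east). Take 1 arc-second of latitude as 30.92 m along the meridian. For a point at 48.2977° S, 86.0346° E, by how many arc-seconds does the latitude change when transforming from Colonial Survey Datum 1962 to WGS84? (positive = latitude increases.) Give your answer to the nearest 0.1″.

1″ of latitude = 30.92 m, so Δφ = -155.1 / 30.92 = -5.016″.

Δφ = -5.0″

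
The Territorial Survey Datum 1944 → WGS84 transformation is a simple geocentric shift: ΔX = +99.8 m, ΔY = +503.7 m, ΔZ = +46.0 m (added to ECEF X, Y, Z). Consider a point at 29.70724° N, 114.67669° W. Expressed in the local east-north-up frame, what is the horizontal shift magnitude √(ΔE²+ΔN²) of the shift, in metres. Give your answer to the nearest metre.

At φ = 29.70724°, λ = -114.67669°: sin φ = 0.495568, cos φ = 0.868569, sin λ = -0.908678, cos λ = -0.417497.
ΔE = −sin λ·ΔX + cos λ·ΔY = −(-0.908678)·(99.8) + (-0.417497)·(503.7) = -119.61 m.
ΔN = −sin φ cos λ·ΔX − sin φ sin λ·ΔY + cos φ·ΔZ = −(0.495568)(-0.417497)(99.8) − (0.495568)(-0.908678)(503.7) + (0.868569)(46.0) = 287.42 m.
Horizontal magnitude = √(ΔE² + ΔN²) = √((-119.61)² + 287.42²) = 311.32 m.

311 m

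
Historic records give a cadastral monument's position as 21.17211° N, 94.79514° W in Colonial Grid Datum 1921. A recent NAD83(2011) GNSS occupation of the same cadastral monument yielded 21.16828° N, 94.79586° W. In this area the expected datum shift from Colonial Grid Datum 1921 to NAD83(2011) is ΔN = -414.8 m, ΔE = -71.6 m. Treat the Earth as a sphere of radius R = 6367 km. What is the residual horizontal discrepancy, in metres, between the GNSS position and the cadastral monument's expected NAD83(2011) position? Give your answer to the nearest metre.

Observed coordinate differences: Δφ = -0.00383°, Δλ = -0.00072°.
Converting to metres (1° lat = 111125 m, cos φ = 0.932500): observed ΔN = -425.6 m, observed ΔE = -74.6 m.
Subtracting the expected shift leaves a residual of -425.6 − (-414.8) = -10.8 m north and -74.6 − (-71.6) = -3.0 m east.
Residual distance = √((-10.8)² + (-3.0)²) = 11.2 m.

11 m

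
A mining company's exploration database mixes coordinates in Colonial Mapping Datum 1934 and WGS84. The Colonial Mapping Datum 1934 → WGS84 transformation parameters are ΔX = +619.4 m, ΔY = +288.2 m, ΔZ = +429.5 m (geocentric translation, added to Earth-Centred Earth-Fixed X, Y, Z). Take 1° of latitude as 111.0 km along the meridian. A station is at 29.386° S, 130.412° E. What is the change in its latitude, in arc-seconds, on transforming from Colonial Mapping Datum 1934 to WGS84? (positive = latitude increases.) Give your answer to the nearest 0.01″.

sin φ = -0.490691, cos φ = 0.871334, sin λ = 0.761403, cos λ = -0.648279.
North component: ΔN = −sin φ cos λ·ΔX − sin φ sin λ·ΔY + cos φ·ΔZ = −(-0.490691)(-0.648279)(619.4) − (-0.490691)(0.761403)(288.2) + (0.871334)(429.5) = 284.88 m.
1° of latitude spans 111000 m, so Δφ = 284.88 / 111000 × 3600 = 9.239″.

Δφ = 9.24″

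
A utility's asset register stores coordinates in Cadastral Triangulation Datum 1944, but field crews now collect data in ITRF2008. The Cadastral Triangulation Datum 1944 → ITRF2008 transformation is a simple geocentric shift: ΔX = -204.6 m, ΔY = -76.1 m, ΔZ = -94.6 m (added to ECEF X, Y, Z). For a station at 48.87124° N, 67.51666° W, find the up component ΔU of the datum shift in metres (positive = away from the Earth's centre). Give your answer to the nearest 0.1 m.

At φ = 48.87124°, λ = -67.51666°: sin φ = 0.753233, cos φ = 0.657753, sin λ = -0.923991, cos λ = 0.382415.
ΔU = cos φ cos λ·ΔX + cos φ sin λ·ΔY + sin φ·ΔZ = (0.657753)(0.382415)(-204.6) + (0.657753)(-0.923991)(-76.1) + (0.753233)(-94.6) = -76.47 m.

ΔU = -76.5 m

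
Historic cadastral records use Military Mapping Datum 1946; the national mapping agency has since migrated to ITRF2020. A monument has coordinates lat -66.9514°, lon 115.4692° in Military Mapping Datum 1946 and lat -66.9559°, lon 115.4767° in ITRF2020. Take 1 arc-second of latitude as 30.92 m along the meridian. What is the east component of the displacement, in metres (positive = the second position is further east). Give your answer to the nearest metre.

Δφ = -66.9559° − -66.9514° = -0.0045°; Δλ = 115.4767° − 115.4692° = +0.0075°.
1° of latitude = 3600 × 30.92 = 111312 m.
ΔN = Δφ × 111312 = -500.9 m; ΔE = Δλ × 111312 × cos(-66.9514°) = +0.0075 × 111312 × 0.391512 = 326.8 m.

ΔE = 327 m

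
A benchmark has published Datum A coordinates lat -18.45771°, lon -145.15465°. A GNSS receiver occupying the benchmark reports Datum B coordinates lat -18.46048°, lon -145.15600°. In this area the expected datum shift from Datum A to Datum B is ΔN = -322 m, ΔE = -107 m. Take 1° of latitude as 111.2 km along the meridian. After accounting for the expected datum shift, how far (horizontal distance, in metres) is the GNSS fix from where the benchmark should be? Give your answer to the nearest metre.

38 m

Observed coordinate differences: Δφ = -0.00277°, Δλ = -0.00135°.
Converting to metres (1° lat = 111200 m, cos φ = 0.948558): observed ΔN = -308.0 m, observed ΔE = -142.4 m.
Subtracting the expected shift leaves a residual of -308.0 − (-322) = 14.0 m north and -142.4 − (-107) = -35.4 m east.
Residual distance = √(14.0² + (-35.4)²) = 38.1 m.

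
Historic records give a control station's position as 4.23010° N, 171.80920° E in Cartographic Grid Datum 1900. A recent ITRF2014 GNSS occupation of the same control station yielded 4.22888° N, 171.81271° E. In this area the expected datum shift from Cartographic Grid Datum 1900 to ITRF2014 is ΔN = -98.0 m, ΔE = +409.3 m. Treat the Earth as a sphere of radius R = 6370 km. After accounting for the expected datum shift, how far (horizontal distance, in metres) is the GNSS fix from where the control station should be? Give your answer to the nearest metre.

Observed coordinate differences: Δφ = -0.00122°, Δλ = +0.00351°.
Converting to metres (1° lat = 111177 m, cos φ = 0.997276): observed ΔN = -135.6 m, observed ΔE = 389.2 m.
Subtracting the expected shift leaves a residual of -135.6 − (-98.0) = -37.6 m north and 389.2 − (409.3) = -20.1 m east.
Residual distance = √((-37.6)² + (-20.1)²) = 42.7 m.

43 m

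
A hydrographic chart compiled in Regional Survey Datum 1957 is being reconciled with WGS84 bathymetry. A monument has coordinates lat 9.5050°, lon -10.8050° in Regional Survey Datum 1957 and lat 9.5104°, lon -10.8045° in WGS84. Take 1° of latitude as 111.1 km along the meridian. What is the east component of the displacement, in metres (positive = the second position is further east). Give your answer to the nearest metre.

Δφ = 9.5104° − 9.5050° = +0.0054°; Δλ = -10.8045° − -10.8050° = +0.0005°.
ΔN = Δφ × 111100 = 599.9 m; ΔE = Δλ × 111100 × cos(9.5050°) = +0.0005 × 111100 × 0.986271 = 54.8 m.

ΔE = 55 m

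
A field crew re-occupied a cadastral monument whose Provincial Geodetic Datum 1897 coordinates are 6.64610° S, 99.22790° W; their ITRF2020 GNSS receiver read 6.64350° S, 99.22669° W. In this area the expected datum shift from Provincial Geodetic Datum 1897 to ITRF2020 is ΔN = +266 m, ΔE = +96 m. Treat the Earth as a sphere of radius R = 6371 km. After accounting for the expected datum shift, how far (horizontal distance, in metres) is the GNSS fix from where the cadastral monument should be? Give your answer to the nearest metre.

Observed coordinate differences: Δφ = +0.00260°, Δλ = +0.00121°.
Converting to metres (1° lat = 111195 m, cos φ = 0.993280): observed ΔN = 289.1 m, observed ΔE = 133.6 m.
Subtracting the expected shift leaves a residual of 289.1 − (266) = 23.1 m north and 133.6 − (96) = 37.6 m east.
Residual distance = √(23.1² + 37.6²) = 44.2 m.

44 m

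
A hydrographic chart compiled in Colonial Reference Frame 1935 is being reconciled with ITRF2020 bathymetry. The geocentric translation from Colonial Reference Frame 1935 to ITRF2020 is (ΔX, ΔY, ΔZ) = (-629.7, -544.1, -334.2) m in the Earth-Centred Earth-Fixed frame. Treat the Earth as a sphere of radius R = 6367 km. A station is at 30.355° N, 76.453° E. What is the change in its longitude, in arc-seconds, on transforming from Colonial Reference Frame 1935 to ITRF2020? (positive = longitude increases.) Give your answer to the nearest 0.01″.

Δλ = 18.20″

sin φ = 0.505356, cos φ = 0.862911, sin λ = 0.972178, cos λ = 0.234243.
East component: ΔE = −sin λ·ΔX + cos λ·ΔY = −(0.972178)(-629.7) + (0.234243)(-544.1) = 484.73 m.
1° of latitude spans πR/180 = 111125 m; at latitude φ, 1° of longitude spans that × cos φ = 95891.1 m, so Δλ = 484.73 / 95891.1 × 3600 = 18.198″.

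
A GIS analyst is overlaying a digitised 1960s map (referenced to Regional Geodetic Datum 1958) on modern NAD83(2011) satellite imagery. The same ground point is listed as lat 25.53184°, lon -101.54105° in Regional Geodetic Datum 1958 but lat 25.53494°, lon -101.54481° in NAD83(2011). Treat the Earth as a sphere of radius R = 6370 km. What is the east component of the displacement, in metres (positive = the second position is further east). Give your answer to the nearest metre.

Δφ = 25.53494° − 25.53184° = +0.00310°; Δλ = -101.54481° − -101.54105° = -0.00376°.
1° along a meridian = πR/180 = 111177 m.
ΔN = Δφ × 111177 = 344.7 m; ΔE = Δλ × 111177 × cos(25.53184°) = -0.00376 × 111177 × 0.902346 = -377.2 m.

ΔE = -377 m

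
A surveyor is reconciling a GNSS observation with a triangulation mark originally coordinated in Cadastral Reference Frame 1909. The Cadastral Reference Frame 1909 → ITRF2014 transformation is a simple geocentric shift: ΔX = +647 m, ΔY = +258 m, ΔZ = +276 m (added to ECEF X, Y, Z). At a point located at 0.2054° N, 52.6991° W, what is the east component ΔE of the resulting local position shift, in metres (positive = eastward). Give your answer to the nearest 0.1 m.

At φ = 0.2054°, λ = -52.6991°: sin φ = 0.003585, cos φ = 0.999994, sin λ = -0.795464, cos λ = 0.606001.
ΔE = −sin λ·ΔX + cos λ·ΔY = −(-0.795464)·(647) + (0.606001)·(258) = 671.01 m.

ΔE = 671.0 m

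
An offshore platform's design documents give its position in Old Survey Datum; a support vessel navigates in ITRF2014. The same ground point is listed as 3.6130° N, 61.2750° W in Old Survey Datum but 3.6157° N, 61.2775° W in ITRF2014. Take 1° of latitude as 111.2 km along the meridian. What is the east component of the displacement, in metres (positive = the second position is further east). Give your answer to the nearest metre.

Δφ = 3.6157° − 3.6130° = +0.0027°; Δλ = -61.2775° − -61.2750° = -0.0025°.
ΔN = Δφ × 111200 = 300.2 m; ΔE = Δλ × 111200 × cos(3.6130°) = -0.0025 × 111200 × 0.998012 = -277.4 m.

ΔE = -277 m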